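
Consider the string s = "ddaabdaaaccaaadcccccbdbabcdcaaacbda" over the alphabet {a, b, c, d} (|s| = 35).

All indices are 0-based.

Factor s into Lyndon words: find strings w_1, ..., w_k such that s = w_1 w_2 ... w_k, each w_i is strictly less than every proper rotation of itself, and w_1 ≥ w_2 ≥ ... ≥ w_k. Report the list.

emit factor 1: 'd' (i=0, period=1)
emit factor 2: 'd' (i=1, period=1)
emit factor 3: 'aabd' (i=2, period=4)
emit factor 4: 'aaaccaaadcccccbdbabcdc' (i=6, period=22)
emit factor 5: 'aaacbd' (i=28, period=6)
emit factor 6: 'a' (i=34, period=1)

["d", "d", "aabd", "aaaccaaadcccccbdbabcdc", "aaacbd", "a"]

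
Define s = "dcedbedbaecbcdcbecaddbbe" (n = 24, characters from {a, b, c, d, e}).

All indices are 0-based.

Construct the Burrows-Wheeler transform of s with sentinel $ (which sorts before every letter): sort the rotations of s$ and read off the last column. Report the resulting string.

ecbddcbcdeedbdedec$abbabc

rank  rotation                   last
    0  $dcedbedbaecbcdcbecaddbbe  e
    1  addbbe$dcedbedbaecbcdcbec  c
    2  aecbcdcbecaddbbe$dcedbedb  b
    3  baecbcdcbecaddbbe$dcedbed  d
    4  bbe$dcedbedbaecbcdcbecadd  d
    5  bcdcbecaddbbe$dcedbedbaec  c
    6  be$dcedbedbaecbcdcbecaddb  b
    7  becaddbbe$dcedbedbaecbcdc  c
    8  bedbaecbcdcbecaddbbe$dced  d
    9  caddbbe$dcedbedbaecbcdcbe  e
   10  cbcdcbecaddbbe$dcedbedbae  e
   11  cbecaddbbe$dcedbedbaecbcd  d
   12  cdcbecaddbbe$dcedbedbaecb  b
   13  cedbedbaecbcdcbecaddbbe$d  d
   14  dbaecbcdcbecaddbbe$dcedbe  e
   15  dbbe$dcedbedbaecbcdcbecad  d
   16  dbedbaecbcdcbecaddbbe$dce  e
   17  dcbecaddbbe$dcedbedbaecbc  c
   18  dcedbedbaecbcdcbecaddbbe$  $
   19  ddbbe$dcedbedbaecbcdcbeca  a
   20  e$dcedbedbaecbcdcbecaddbb  b
   21  ecaddbbe$dcedbedbaecbcdcb  b
   22  ecbcdcbecaddbbe$dcedbedba  a
   23  edbaecbcdcbecaddbbe$dcedb  b
   24  edbedbaecbcdcbecaddbbe$dc  c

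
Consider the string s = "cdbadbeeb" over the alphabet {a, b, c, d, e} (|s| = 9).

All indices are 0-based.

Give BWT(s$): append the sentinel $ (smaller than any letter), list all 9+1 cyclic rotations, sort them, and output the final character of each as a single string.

rank  rotation    last
    0  $cdbadbeeb  b
    1  adbeeb$cdb  b
    2  b$cdbadbee  e
    3  badbeeb$cd  d
    4  beeb$cdbad  d
    5  cdbadbeeb$  $
    6  dbadbeeb$c  c
    7  dbeeb$cdba  a
    8  eb$cdbadbe  e
    9  eeb$cdbadb  b

bbedd$caeb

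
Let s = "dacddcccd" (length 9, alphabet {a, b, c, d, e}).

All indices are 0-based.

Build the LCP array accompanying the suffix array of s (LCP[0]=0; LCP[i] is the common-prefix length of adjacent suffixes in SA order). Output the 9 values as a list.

[0, 0, 2, 1, 2, 0, 1, 1, 1]

rank→(start, suffix):
  0 → (1, 'acddcccd')
  1 → (5, 'cccd')
  2 → (6, 'ccd')
  3 → (7, 'cd')
  4 → (2, 'cddcccd')
  5 → (8, 'd')
  6 → (0, 'dacddcccd')
  7 → (4, 'dcccd')
  8 → (3, 'ddcccd')

SA = [1, 5, 6, 7, 2, 8, 0, 4, 3]
[i] adj suffixes → lcp
  [1] 1/5 → 0 ('')
  [2] 5/6 → 2 ('cc')
  [3] 6/7 → 1 ('c')
  [4] 7/2 → 2 ('cd')
  [5] 2/8 → 0 ('')
  [6] 8/0 → 1 ('d')
  [7] 0/4 → 1 ('d')
  [8] 4/3 → 1 ('d')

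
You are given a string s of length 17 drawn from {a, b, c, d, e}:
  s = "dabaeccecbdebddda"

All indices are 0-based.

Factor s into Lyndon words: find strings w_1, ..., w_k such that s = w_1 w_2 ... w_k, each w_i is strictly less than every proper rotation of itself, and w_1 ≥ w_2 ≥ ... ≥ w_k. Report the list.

["d", "abaeccecbdebddd", "a"]

emit factor 1: 'd' (i=0, period=1)
emit factor 2: 'abaeccecbdebddd' (i=1, period=15)
emit factor 3: 'a' (i=16, period=1)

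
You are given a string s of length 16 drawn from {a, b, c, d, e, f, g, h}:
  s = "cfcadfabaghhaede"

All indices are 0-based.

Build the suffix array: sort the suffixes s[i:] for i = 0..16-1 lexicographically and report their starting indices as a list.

rank | idx | suffix
   0 |   6 | abaghhaede
   1 |   3 | adfabaghhaede
   2 |  12 | aede
   3 |   8 | aghhaede
   4 |   7 | baghhaede
   5 |   2 | cadfabaghhaede
   6 |   0 | cfcadfabaghhaede
   7 |  14 | de
   8 |   4 | dfabaghhaede
   9 |  15 | e
  10 |  13 | ede
  11 |   5 | fabaghhaede
  12 |   1 | fcadfabaghhaede
  13 |   9 | ghhaede
  14 |  11 | haede
  15 |  10 | hhaede

[6, 3, 12, 8, 7, 2, 0, 14, 4, 15, 13, 5, 1, 9, 11, 10]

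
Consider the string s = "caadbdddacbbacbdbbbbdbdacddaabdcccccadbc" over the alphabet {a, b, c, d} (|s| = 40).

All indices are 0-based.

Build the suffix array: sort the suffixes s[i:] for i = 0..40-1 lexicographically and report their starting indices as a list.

rank | idx | suffix
   0 |  27 | aabdcccccadbc
   1 |   1 | aadbdddacbbacbdbbbbdbdacddaabdcccccadbc
   2 |  28 | abdcccccadbc
   3 |   8 | acbbacbdbbbbdbdacddaabdcccccadbc
   4 |  12 | acbdbbbbdbdacddaabdcccccadbc
   5 |  23 | acddaabdcccccadbc
   6 |  36 | adbc
   7 |   2 | adbdddacbbacbdbbbbdbdacddaabdcccccadbc
   8 |  11 | bacbdbbbbdbdacddaabdcccccadbc
   9 |  10 | bbacbdbbbbdbdacddaabdcccccadbc
  10 |  16 | bbbbdbdacddaabdcccccadbc
  11 |  17 | bbbdbdacddaabdcccccadbc
  12 |  18 | bbdbdacddaabdcccccadbc
  13 |  38 | bc
  14 |  21 | bdacddaabdcccccadbc
  15 |  14 | bdbbbbdbdacddaabdcccccadbc
  16 |  19 | bdbdacddaabdcccccadbc
  17 |  29 | bdcccccadbc
  18 |   4 | bdddacbbacbdbbbbdbdacddaabdcccccadbc
  19 |  39 | c
  20 |   0 | caadbdddacbbacbdbbbbdbdacddaabdcccccadbc
  21 |  35 | cadbc
  22 |   9 | cbbacbdbbbbdbdacddaabdcccccadbc
  23 |  13 | cbdbbbbdbdacddaabdcccccadbc
  24 |  34 | ccadbc
  25 |  33 | cccadbc
  26 |  32 | ccccadbc
  27 |  31 | cccccadbc
  28 |  24 | cddaabdcccccadbc
  29 |  26 | daabdcccccadbc
  30 |   7 | dacbbacbdbbbbdbdacddaabdcccccadbc
  31 |  22 | dacddaabdcccccadbc
  32 |  15 | dbbbbdbdacddaabdcccccadbc
  33 |  37 | dbc
  34 |  20 | dbdacddaabdcccccadbc
  35 |   3 | dbdddacbbacbdbbbbdbdacddaabdcccccadbc
  36 |  30 | dcccccadbc
  37 |  25 | ddaabdcccccadbc
  38 |   6 | ddacbbacbdbbbbdbdacddaabdcccccadbc
  39 |   5 | dddacbbacbdbbbbdbdacddaabdcccccadbc

[27, 1, 28, 8, 12, 23, 36, 2, 11, 10, 16, 17, 18, 38, 21, 14, 19, 29, 4, 39, 0, 35, 9, 13, 34, 33, 32, 31, 24, 26, 7, 22, 15, 37, 20, 3, 30, 25, 6, 5]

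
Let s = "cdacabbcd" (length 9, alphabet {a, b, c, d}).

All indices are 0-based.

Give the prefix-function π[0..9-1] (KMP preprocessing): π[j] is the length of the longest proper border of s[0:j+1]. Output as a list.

[0, 0, 0, 1, 0, 0, 0, 1, 2]

π[0] = 0
j=1 s[j]='d': π[1]=0 (border '')
j=2 s[j]='a': π[2]=0 (border '')
j=3 s[j]='c': π[3]=1 (border 'c')
j=4 s[j]='a': k: 1→0; π[4]=0 (border '')
j=5 s[j]='b': π[5]=0 (border '')
j=6 s[j]='b': π[6]=0 (border '')
j=7 s[j]='c': π[7]=1 (border 'c')
j=8 s[j]='d': π[8]=2 (border 'cd')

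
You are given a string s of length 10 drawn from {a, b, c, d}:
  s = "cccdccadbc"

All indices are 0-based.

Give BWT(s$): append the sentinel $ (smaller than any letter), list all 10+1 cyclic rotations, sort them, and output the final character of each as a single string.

rank  rotation     last
    0  $cccdccadbc  c
    1  adbc$cccdcc  c
    2  bc$cccdccad  d
    3  c$cccdccadb  b
    4  cadbc$cccdc  c
    5  ccadbc$cccd  d
    6  cccdccadbc$  $
    7  ccdccadbc$c  c
    8  cdccadbc$cc  c
    9  dbc$cccdcca  a
   10  dccadbc$ccc  c

ccdbcd$ccac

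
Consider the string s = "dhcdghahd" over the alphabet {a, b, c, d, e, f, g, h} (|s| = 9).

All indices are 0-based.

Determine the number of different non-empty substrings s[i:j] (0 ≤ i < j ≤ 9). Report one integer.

41

sorted suffixes:
  #0 SA[0]=6  'ahd'
  #1 SA[1]=2  'cdghahd'
  #2 SA[2]=8  'd'
  #3 SA[3]=3  'dghahd'
  #4 SA[4]=0  'dhcdghahd'
  #5 SA[5]=4  'ghahd'
  #6 SA[6]=5  'hahd'
  #7 SA[7]=1  'hcdghahd'
  #8 SA[8]=7  'hd'

SA = [6, 2, 8, 3, 0, 4, 5, 1, 7]
i: (SA[i-1],SA[i]) lcp shared
  1: (6,2) 0 ''
  2: (2,8) 0 ''
  3: (8,3) 1 'd'
  4: (3,0) 1 'd'
  5: (0,4) 0 ''
  6: (4,5) 0 ''
  7: (5,1) 1 'h'
  8: (1,7) 1 'h'

n(n+1)/2 = 9·10/2 = 45
Σ LCP = 0 + 0 + 0 + 1 + 1 + 0 + 0 + 1 + 1 = 4
distinct = 45 − 4 = 41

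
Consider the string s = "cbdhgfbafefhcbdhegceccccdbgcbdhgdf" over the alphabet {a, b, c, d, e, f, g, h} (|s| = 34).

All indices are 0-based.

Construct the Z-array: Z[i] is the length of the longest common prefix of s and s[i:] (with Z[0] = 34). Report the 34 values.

[34, 0, 0, 0, 0, 0, 0, 0, 0, 0, 0, 0, 4, 0, 0, 0, 0, 0, 1, 0, 1, 1, 1, 1, 0, 0, 0, 5, 0, 0, 0, 0, 0, 0]

Z[0]=34
i=1: fresh scan; Z[1]=0
i=2: fresh scan; Z[2]=0
i=3: fresh scan; Z[3]=0
i=4: fresh scan; Z[4]=0
i=5: fresh scan; Z[5]=0
i=6: fresh scan; Z[6]=0
i=7: fresh scan; Z[7]=0
i=8: fresh scan; Z[8]=0
i=9: fresh scan; Z[9]=0
i=10: fresh scan; Z[10]=0
i=11: fresh scan; Z[11]=0
i=12: fresh scan; Z[12]=4 grow→box=[12,16)
i=13: min(r-i=3, Z[1]=0)=0; Z[13]=0
i=14: min(r-i=2, Z[2]=0)=0; Z[14]=0
i=15: min(r-i=1, Z[3]=0)=0; Z[15]=0
i=16: fresh scan; Z[16]=0
i=17: fresh scan; Z[17]=0
i=18: fresh scan; Z[18]=1 grow→box=[18,19)
i=19: fresh scan; Z[19]=0
i=20: fresh scan; Z[20]=1 grow→box=[20,21)
i=21: fresh scan; Z[21]=1 grow→box=[21,22)
i=22: fresh scan; Z[22]=1 grow→box=[22,23)
i=23: fresh scan; Z[23]=1 grow→box=[23,24)
i=24: fresh scan; Z[24]=0
i=25: fresh scan; Z[25]=0
i=26: fresh scan; Z[26]=0
i=27: fresh scan; Z[27]=5 grow→box=[27,32)
i=28: min(r-i=4, Z[1]=0)=0; Z[28]=0
i=29: min(r-i=3, Z[2]=0)=0; Z[29]=0
i=30: min(r-i=2, Z[3]=0)=0; Z[30]=0
i=31: min(r-i=1, Z[4]=0)=0; Z[31]=0
i=32: fresh scan; Z[32]=0
i=33: fresh scan; Z[33]=0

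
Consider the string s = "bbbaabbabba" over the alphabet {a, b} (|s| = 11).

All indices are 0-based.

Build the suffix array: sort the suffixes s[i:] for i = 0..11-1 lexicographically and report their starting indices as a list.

sorted suffixes:
  #0 SA[0]=10  'a'
  #1 SA[1]=3  'aabbabba'
  #2 SA[2]=7  'abba'
  #3 SA[3]=4  'abbabba'
  #4 SA[4]=9  'ba'
  #5 SA[5]=2  'baabbabba'
  #6 SA[6]=6  'babba'
  #7 SA[7]=8  'bba'
  #8 SA[8]=1  'bbaabbabba'
  #9 SA[9]=5  'bbabba'
  #10 SA[10]=0  'bbbaabbabba'

[10, 3, 7, 4, 9, 2, 6, 8, 1, 5, 0]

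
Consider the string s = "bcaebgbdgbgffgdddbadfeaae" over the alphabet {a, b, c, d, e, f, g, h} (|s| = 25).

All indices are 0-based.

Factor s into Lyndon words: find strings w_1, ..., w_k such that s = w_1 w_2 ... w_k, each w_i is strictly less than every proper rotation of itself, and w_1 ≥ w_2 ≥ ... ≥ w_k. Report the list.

["bc", "aebgbdgbgffgdddb", "adfe", "aae"]

emit factor 1: 'bc' (i=0, period=2)
emit factor 2: 'aebgbdgbgffgdddb' (i=2, period=16)
emit factor 3: 'adfe' (i=18, period=4)
emit factor 4: 'aae' (i=22, period=3)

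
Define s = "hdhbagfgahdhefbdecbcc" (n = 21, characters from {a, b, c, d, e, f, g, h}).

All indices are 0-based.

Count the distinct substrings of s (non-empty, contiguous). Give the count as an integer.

215

rank→(start, suffix):
  0 → (4, 'agfgahdhefbdecbcc')
  1 → (8, 'ahdhefbdecbcc')
  2 → (3, 'bagfgahdhefbdecbcc')
  3 → (18, 'bcc')
  4 → (14, 'bdecbcc')
  5 → (20, 'c')
  6 → (17, 'cbcc')
  7 → (19, 'cc')
  8 → (15, 'decbcc')
  9 → (1, 'dhbagfgahdhefbdecbcc')
  10 → (10, 'dhefbdecbcc')
  11 → (16, 'ecbcc')
  12 → (12, 'efbdecbcc')
  13 → (13, 'fbdecbcc')
  14 → (6, 'fgahdhefbdecbcc')
  15 → (7, 'gahdhefbdecbcc')
  16 → (5, 'gfgahdhefbdecbcc')
  17 → (2, 'hbagfgahdhefbdecbcc')
  18 → (0, 'hdhbagfgahdhefbdecbcc')
  19 → (9, 'hdhefbdecbcc')
  20 → (11, 'hefbdecbcc')

SA = [4, 8, 3, 18, 14, 20, 17, 19, 15, 1, 10, 16, 12, 13, 6, 7, 5, 2, 0, 9, 11]
i: (SA[i-1],SA[i]) lcp shared
  1: (4,8) 1 'a'
  2: (8,3) 0 ''
  3: (3,18) 1 'b'
  4: (18,14) 1 'b'
  5: (14,20) 0 ''
  6: (20,17) 1 'c'
  7: (17,19) 1 'c'
  8: (19,15) 0 ''
  9: (15,1) 1 'd'
  10: (1,10) 2 'dh'
  11: (10,16) 0 ''
  12: (16,12) 1 'e'
  13: (12,13) 0 ''
  14: (13,6) 1 'f'
  15: (6,7) 0 ''
  16: (7,5) 1 'g'
  17: (5,2) 0 ''
  18: (2,0) 1 'h'
  19: (0,9) 3 'hdh'
  20: (9,11) 1 'h'

n(n+1)/2 = 21·22/2 = 231
Σ LCP = 0 + 1 + 0 + 1 + 1 + 0 + 1 + 1 + 0 + 1 + 2 + 0 + 1 + 0 + 1 + 0 + 1 + 0 + 1 + 3 + 1 = 16
distinct = 231 − 16 = 215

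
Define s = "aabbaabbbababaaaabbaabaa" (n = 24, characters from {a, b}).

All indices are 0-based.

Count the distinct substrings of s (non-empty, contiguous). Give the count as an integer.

rank | idx | suffix
   0 |  23 | a
   1 |  22 | aa
   2 |  13 | aaaabbaabaa
   3 |  14 | aaabbaabaa
   4 |  19 | aabaa
   5 |  15 | aabbaabaa
   6 |   0 | aabbaabbbababaaaabbaabaa
   7 |   4 | aabbbababaaaabbaabaa
   8 |  20 | abaa
   9 |  11 | abaaaabbaabaa
  10 |   9 | ababaaaabbaabaa
  11 |  16 | abbaabaa
  12 |   1 | abbaabbbababaaaabbaabaa
  13 |   5 | abbbababaaaabbaabaa
  14 |  21 | baa
  15 |  12 | baaaabbaabaa
  16 |  18 | baabaa
  17 |   3 | baabbbababaaaabbaabaa
  18 |  10 | babaaaabbaabaa
  19 |   8 | bababaaaabbaabaa
  20 |  17 | bbaabaa
  21 |   2 | bbaabbbababaaaabbaabaa
  22 |   7 | bbababaaaabbaabaa
  23 |   6 | bbbababaaaabbaabaa

SA = [23, 22, 13, 14, 19, 15, 0, 4, 20, 11, 9, 16, 1, 5, 21, 12, 18, 3, 10, 8, 17, 2, 7, 6]
rank  pair      lcp
   1  s[23:],s[22:]  1  'a'
   2  s[22:],s[13:]  2  'aa'
   3  s[13:],s[14:]  3  'aaa'
   4  s[14:],s[19:]  2  'aa'
   5  s[19:],s[15:]  3  'aab'
   6  s[15:],s[0:]  7  'aabbaab'
   7  s[0:],s[4:]  4  'aabb'
   8  s[4:],s[20:]  1  'a'
   9  s[20:],s[11:]  4  'abaa'
  10  s[11:],s[9:]  3  'aba'
  11  s[9:],s[16:]  2  'ab'
  12  s[16:],s[1:]  6  'abbaab'
  13  s[1:],s[5:]  3  'abb'
  14  s[5:],s[21:]  0  ''
  15  s[21:],s[12:]  3  'baa'
  16  s[12:],s[18:]  3  'baa'
  17  s[18:],s[3:]  4  'baab'
  18  s[3:],s[10:]  2  'ba'
  19  s[10:],s[8:]  4  'baba'
  20  s[8:],s[17:]  1  'b'
  21  s[17:],s[2:]  5  'bbaab'
  22  s[2:],s[7:]  3  'bba'
  23  s[7:],s[6:]  2  'bb'

n(n+1)/2 = 24·25/2 = 300
Σ LCP = 0 + 1 + 2 + 3 + 2 + 3 + 7 + 4 + 1 + 4 + 3 + 2 + 6 + 3 + 0 + 3 + 3 + 4 + 2 + 4 + 1 + 5 + 3 + 2 = 68
distinct = 300 − 68 = 232

232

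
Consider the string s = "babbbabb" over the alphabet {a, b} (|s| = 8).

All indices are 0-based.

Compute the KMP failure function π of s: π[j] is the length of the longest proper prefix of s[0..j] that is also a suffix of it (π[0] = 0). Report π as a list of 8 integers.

[0, 0, 1, 1, 1, 2, 3, 4]

π[0] = 0
j=1 s[j]='a': π[1]=0 (border '')
j=2 s[j]='b': π[2]=1 (border 'b')
j=3 s[j]='b': k: 1→0; π[3]=1 (border 'b')
j=4 s[j]='b': k: 1→0; π[4]=1 (border 'b')
j=5 s[j]='a': π[5]=2 (border 'ba')
j=6 s[j]='b': π[6]=3 (border 'bab')
j=7 s[j]='b': π[7]=4 (border 'babb')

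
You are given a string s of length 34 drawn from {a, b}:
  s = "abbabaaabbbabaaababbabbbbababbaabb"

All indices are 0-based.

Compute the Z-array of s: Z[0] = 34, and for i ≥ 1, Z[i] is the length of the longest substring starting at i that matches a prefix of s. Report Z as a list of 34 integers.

[34, 0, 0, 2, 0, 1, 1, 3, 0, 0, 0, 2, 0, 1, 1, 2, 0, 5, 0, 0, 3, 0, 0, 0, 0, 2, 0, 4, 0, 0, 1, 3, 0, 0]

Z[0]=34
i=1: i≥r, start 0; Z[1]=0
i=2: i≥r, start 0; Z[2]=0
i=3: i≥r, start 0; Z[3]=2 scan→box=[3,5)
i=4: min(r-i=1, Z[1]=0)=0; Z[4]=0
i=5: i≥r, start 0; Z[5]=1 scan→box=[5,6)
i=6: i≥r, start 0; Z[6]=1 scan→box=[6,7)
i=7: i≥r, start 0; Z[7]=3 scan→box=[7,10)
i=8: min(r-i=2, Z[1]=0)=0; Z[8]=0
i=9: min(r-i=1, Z[2]=0)=0; Z[9]=0
i=10: i≥r, start 0; Z[10]=0
i=11: i≥r, start 0; Z[11]=2 scan→box=[11,13)
i=12: min(r-i=1, Z[1]=0)=0; Z[12]=0
i=13: i≥r, start 0; Z[13]=1 scan→box=[13,14)
i=14: i≥r, start 0; Z[14]=1 scan→box=[14,15)
i=15: i≥r, start 0; Z[15]=2 scan→box=[15,17)
i=16: min(r-i=1, Z[1]=0)=0; Z[16]=0
i=17: i≥r, start 0; Z[17]=5 scan→box=[17,22)
i=18: min(r-i=4, Z[1]=0)=0; Z[18]=0
i=19: min(r-i=3, Z[2]=0)=0; Z[19]=0
i=20: min(r-i=2, Z[3]=2)=2; Z[20]=3 scan→box=[20,23)
i=21: min(r-i=2, Z[1]=0)=0; Z[21]=0
i=22: min(r-i=1, Z[2]=0)=0; Z[22]=0
i=23: i≥r, start 0; Z[23]=0
i=24: i≥r, start 0; Z[24]=0
i=25: i≥r, start 0; Z[25]=2 scan→box=[25,27)
i=26: min(r-i=1, Z[1]=0)=0; Z[26]=0
i=27: i≥r, start 0; Z[27]=4 scan→box=[27,31)
i=28: min(r-i=3, Z[1]=0)=0; Z[28]=0
i=29: min(r-i=2, Z[2]=0)=0; Z[29]=0
i=30: min(r-i=1, Z[3]=2)=1; Z[30]=1
i=31: i≥r, start 0; Z[31]=3 scan→box=[31,34)
i=32: min(r-i=2, Z[1]=0)=0; Z[32]=0
i=33: min(r-i=1, Z[2]=0)=0; Z[33]=0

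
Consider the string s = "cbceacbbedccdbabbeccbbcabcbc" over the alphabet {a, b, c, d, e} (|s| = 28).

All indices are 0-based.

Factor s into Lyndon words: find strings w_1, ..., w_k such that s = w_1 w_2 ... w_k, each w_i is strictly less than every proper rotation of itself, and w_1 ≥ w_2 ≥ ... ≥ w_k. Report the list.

emit factor 1: 'c' (i=0, period=1)
emit factor 2: 'bce' (i=1, period=3)
emit factor 3: 'acbbedccdb' (i=4, period=10)
emit factor 4: 'abbeccbbcabcbc' (i=14, period=14)

["c", "bce", "acbbedccdb", "abbeccbbcabcbc"]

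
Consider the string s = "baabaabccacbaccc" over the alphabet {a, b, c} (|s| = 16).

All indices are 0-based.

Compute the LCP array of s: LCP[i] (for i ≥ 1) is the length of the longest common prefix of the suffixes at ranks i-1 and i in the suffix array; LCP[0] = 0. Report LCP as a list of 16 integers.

[0, 3, 1, 2, 1, 2, 0, 4, 2, 1, 0, 1, 1, 1, 2, 2]

rank | idx | suffix
   0 |   1 | aabaabccacbaccc
   1 |   4 | aabccacbaccc
   2 |   2 | abaabccacbaccc
   3 |   5 | abccacbaccc
   4 |   9 | acbaccc
   5 |  12 | accc
   6 |   0 | baabaabccacbaccc
   7 |   3 | baabccacbaccc
   8 |  11 | baccc
   9 |   6 | bccacbaccc
  10 |  15 | c
  11 |   8 | cacbaccc
  12 |  10 | cbaccc
  13 |  14 | cc
  14 |   7 | ccacbaccc
  15 |  13 | ccc

SA = [1, 4, 2, 5, 9, 12, 0, 3, 11, 6, 15, 8, 10, 14, 7, 13]
rank  pair      lcp
   1  s[1:],s[4:]  3  'aab'
   2  s[4:],s[2:]  1  'a'
   3  s[2:],s[5:]  2  'ab'
   4  s[5:],s[9:]  1  'a'
   5  s[9:],s[12:]  2  'ac'
   6  s[12:],s[0:]  0  ''
   7  s[0:],s[3:]  4  'baab'
   8  s[3:],s[11:]  2  'ba'
   9  s[11:],s[6:]  1  'b'
  10  s[6:],s[15:]  0  ''
  11  s[15:],s[8:]  1  'c'
  12  s[8:],s[10:]  1  'c'
  13  s[10:],s[14:]  1  'c'
  14  s[14:],s[7:]  2  'cc'
  15  s[7:],s[13:]  2  'cc'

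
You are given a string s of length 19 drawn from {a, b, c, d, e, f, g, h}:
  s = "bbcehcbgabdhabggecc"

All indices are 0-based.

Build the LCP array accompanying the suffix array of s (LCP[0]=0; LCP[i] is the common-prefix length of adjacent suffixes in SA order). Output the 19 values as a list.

[0, 2, 0, 1, 1, 1, 2, 0, 1, 1, 1, 0, 0, 1, 0, 1, 1, 0, 1]

sorted suffixes:
  #0 SA[0]=8  'abdhabggecc'
  #1 SA[1]=12  'abggecc'
  #2 SA[2]=0  'bbcehcbgabdhabggecc'
  #3 SA[3]=1  'bcehcbgabdhabggecc'
  #4 SA[4]=9  'bdhabggecc'
  #5 SA[5]=6  'bgabdhabggecc'
  #6 SA[6]=13  'bggecc'
  #7 SA[7]=18  'c'
  #8 SA[8]=5  'cbgabdhabggecc'
  #9 SA[9]=17  'cc'
  #10 SA[10]=2  'cehcbgabdhabggecc'
  #11 SA[11]=10  'dhabggecc'
  #12 SA[12]=16  'ecc'
  #13 SA[13]=3  'ehcbgabdhabggecc'
  #14 SA[14]=7  'gabdhabggecc'
  #15 SA[15]=15  'gecc'
  #16 SA[16]=14  'ggecc'
  #17 SA[17]=11  'habggecc'
  #18 SA[18]=4  'hcbgabdhabggecc'

SA = [8, 12, 0, 1, 9, 6, 13, 18, 5, 17, 2, 10, 16, 3, 7, 15, 14, 11, 4]
[i] adj suffixes → lcp
  [1] 8/12 → 2 ('ab')
  [2] 12/0 → 0 ('')
  [3] 0/1 → 1 ('b')
  [4] 1/9 → 1 ('b')
  [5] 9/6 → 1 ('b')
  [6] 6/13 → 2 ('bg')
  [7] 13/18 → 0 ('')
  [8] 18/5 → 1 ('c')
  [9] 5/17 → 1 ('c')
  [10] 17/2 → 1 ('c')
  [11] 2/10 → 0 ('')
  [12] 10/16 → 0 ('')
  [13] 16/3 → 1 ('e')
  [14] 3/7 → 0 ('')
  [15] 7/15 → 1 ('g')
  [16] 15/14 → 1 ('g')
  [17] 14/11 → 0 ('')
  [18] 11/4 → 1 ('h')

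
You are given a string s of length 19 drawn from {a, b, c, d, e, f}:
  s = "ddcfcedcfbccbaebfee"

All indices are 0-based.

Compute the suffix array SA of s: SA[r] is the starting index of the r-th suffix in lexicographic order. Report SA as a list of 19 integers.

[13, 12, 9, 15, 11, 10, 4, 7, 2, 6, 1, 0, 18, 14, 5, 17, 8, 3, 16]

rank | idx | suffix
   0 |  13 | aebfee
   1 |  12 | baebfee
   2 |   9 | bccbaebfee
   3 |  15 | bfee
   4 |  11 | cbaebfee
   5 |  10 | ccbaebfee
   6 |   4 | cedcfbccbaebfee
   7 |   7 | cfbccbaebfee
   8 |   2 | cfcedcfbccbaebfee
   9 |   6 | dcfbccbaebfee
  10 |   1 | dcfcedcfbccbaebfee
  11 |   0 | ddcfcedcfbccbaebfee
  12 |  18 | e
  13 |  14 | ebfee
  14 |   5 | edcfbccbaebfee
  15 |  17 | ee
  16 |   8 | fbccbaebfee
  17 |   3 | fcedcfbccbaebfee
  18 |  16 | fee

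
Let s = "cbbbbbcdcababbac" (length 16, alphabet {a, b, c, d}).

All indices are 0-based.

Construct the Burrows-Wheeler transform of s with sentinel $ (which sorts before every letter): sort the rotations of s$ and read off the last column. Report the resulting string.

rank  rotation           last
    0  $cbbbbbcdcababbac  c
    1  ababbac$cbbbbbcdc  c
    2  abbac$cbbbbbcdcab  b
    3  ac$cbbbbbcdcababb  b
    4  babbac$cbbbbbcdca  a
    5  bac$cbbbbbcdcabab  b
    6  bbac$cbbbbbcdcaba  a
    7  bbbbbcdcababbac$c  c
    8  bbbbcdcababbac$cb  b
    9  bbbcdcababbac$cbb  b
   10  bbcdcababbac$cbbb  b
   11  bcdcababbac$cbbbb  b
   12  c$cbbbbbcdcababba  a
   13  cababbac$cbbbbbcd  d
   14  cbbbbbcdcababbac$  $
   15  cdcababbac$cbbbbb  b
   16  dcababbac$cbbbbbc  c

ccbbabacbbbbad$bc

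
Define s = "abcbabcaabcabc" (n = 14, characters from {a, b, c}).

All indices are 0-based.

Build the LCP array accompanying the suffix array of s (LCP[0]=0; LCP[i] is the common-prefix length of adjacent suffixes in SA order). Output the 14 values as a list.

sorted suffixes:
  #0 SA[0]=7  'aabcabc'
  #1 SA[1]=11  'abc'
  #2 SA[2]=4  'abcaabcabc'
  #3 SA[3]=8  'abcabc'
  #4 SA[4]=0  'abcbabcaabcabc'
  #5 SA[5]=3  'babcaabcabc'
  #6 SA[6]=12  'bc'
  #7 SA[7]=5  'bcaabcabc'
  #8 SA[8]=9  'bcabc'
  #9 SA[9]=1  'bcbabcaabcabc'
  #10 SA[10]=13  'c'
  #11 SA[11]=6  'caabcabc'
  #12 SA[12]=10  'cabc'
  #13 SA[13]=2  'cbabcaabcabc'

SA = [7, 11, 4, 8, 0, 3, 12, 5, 9, 1, 13, 6, 10, 2]
i: (SA[i-1],SA[i]) lcp shared
  1: (7,11) 1 'a'
  2: (11,4) 3 'abc'
  3: (4,8) 4 'abca'
  4: (8,0) 3 'abc'
  5: (0,3) 0 ''
  6: (3,12) 1 'b'
  7: (12,5) 2 'bc'
  8: (5,9) 3 'bca'
  9: (9,1) 2 'bc'
  10: (1,13) 0 ''
  11: (13,6) 1 'c'
  12: (6,10) 2 'ca'
  13: (10,2) 1 'c'

[0, 1, 3, 4, 3, 0, 1, 2, 3, 2, 0, 1, 2, 1]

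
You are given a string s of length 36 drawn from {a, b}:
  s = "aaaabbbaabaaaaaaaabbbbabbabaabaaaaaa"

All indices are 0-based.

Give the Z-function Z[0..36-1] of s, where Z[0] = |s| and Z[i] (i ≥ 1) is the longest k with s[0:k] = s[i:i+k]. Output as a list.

Z[0]=36
i=1: outside box; Z[1]=3 extend→box=[1,4)
i=2: min(r-i=2, Z[1]=3)=2; Z[2]=2
i=3: min(r-i=1, Z[2]=2)=1; Z[3]=1
i=4: outside box; Z[4]=0
i=5: outside box; Z[5]=0
i=6: outside box; Z[6]=0
i=7: outside box; Z[7]=2 extend→box=[7,9)
i=8: min(r-i=1, Z[1]=3)=1; Z[8]=1
i=9: outside box; Z[9]=0
i=10: outside box; Z[10]=4 extend→box=[10,14)
i=11: min(r-i=3, Z[1]=3)=3; Z[11]=4 extend→box=[11,15)
i=12: min(r-i=3, Z[1]=3)=3; Z[12]=4 extend→box=[12,16)
i=13: min(r-i=3, Z[1]=3)=3; Z[13]=4 extend→box=[13,17)
i=14: min(r-i=3, Z[1]=3)=3; Z[14]=7 extend→box=[14,21)
i=15: min(r-i=6, Z[1]=3)=3; Z[15]=3
i=16: min(r-i=5, Z[2]=2)=2; Z[16]=2
i=17: min(r-i=4, Z[3]=1)=1; Z[17]=1
i=18: min(r-i=3, Z[4]=0)=0; Z[18]=0
i=19: min(r-i=2, Z[5]=0)=0; Z[19]=0
i=20: min(r-i=1, Z[6]=0)=0; Z[20]=0
i=21: outside box; Z[21]=0
i=22: outside box; Z[22]=1 extend→box=[22,23)
i=23: outside box; Z[23]=0
i=24: outside box; Z[24]=0
i=25: outside box; Z[25]=1 extend→box=[25,26)
i=26: outside box; Z[26]=0
i=27: outside box; Z[27]=2 extend→box=[27,29)
i=28: min(r-i=1, Z[1]=3)=1; Z[28]=1
i=29: outside box; Z[29]=0
i=30: outside box; Z[30]=4 extend→box=[30,34)
i=31: min(r-i=3, Z[1]=3)=3; Z[31]=4 extend→box=[31,35)
i=32: min(r-i=3, Z[1]=3)=3; Z[32]=4 extend→box=[32,36)
i=33: min(r-i=3, Z[1]=3)=3; Z[33]=3
i=34: min(r-i=2, Z[2]=2)=2; Z[34]=2
i=35: min(r-i=1, Z[3]=1)=1; Z[35]=1

[36, 3, 2, 1, 0, 0, 0, 2, 1, 0, 4, 4, 4, 4, 7, 3, 2, 1, 0, 0, 0, 0, 1, 0, 0, 1, 0, 2, 1, 0, 4, 4, 4, 3, 2, 1]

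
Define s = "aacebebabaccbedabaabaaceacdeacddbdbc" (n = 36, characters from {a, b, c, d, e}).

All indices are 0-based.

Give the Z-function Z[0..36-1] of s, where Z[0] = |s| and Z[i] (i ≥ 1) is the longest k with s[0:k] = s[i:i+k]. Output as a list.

Z[0]=36
i=1: fresh scan; Z[1]=1 grow→box=[1,2)
i=2: fresh scan; Z[2]=0
i=3: fresh scan; Z[3]=0
i=4: fresh scan; Z[4]=0
i=5: fresh scan; Z[5]=0
i=6: fresh scan; Z[6]=0
i=7: fresh scan; Z[7]=1 grow→box=[7,8)
i=8: fresh scan; Z[8]=0
i=9: fresh scan; Z[9]=1 grow→box=[9,10)
i=10: fresh scan; Z[10]=0
i=11: fresh scan; Z[11]=0
i=12: fresh scan; Z[12]=0
i=13: fresh scan; Z[13]=0
i=14: fresh scan; Z[14]=0
i=15: fresh scan; Z[15]=1 grow→box=[15,16)
i=16: fresh scan; Z[16]=0
i=17: fresh scan; Z[17]=2 grow→box=[17,19)
i=18: min(r-i=1, Z[1]=1)=1; Z[18]=1
i=19: fresh scan; Z[19]=0
i=20: fresh scan; Z[20]=4 grow→box=[20,24)
i=21: min(r-i=3, Z[1]=1)=1; Z[21]=1
i=22: min(r-i=2, Z[2]=0)=0; Z[22]=0
i=23: min(r-i=1, Z[3]=0)=0; Z[23]=0
i=24: fresh scan; Z[24]=1 grow→box=[24,25)
i=25: fresh scan; Z[25]=0
i=26: fresh scan; Z[26]=0
i=27: fresh scan; Z[27]=0
i=28: fresh scan; Z[28]=1 grow→box=[28,29)
i=29: fresh scan; Z[29]=0
i=30: fresh scan; Z[30]=0
i=31: fresh scan; Z[31]=0
i=32: fresh scan; Z[32]=0
i=33: fresh scan; Z[33]=0
i=34: fresh scan; Z[34]=0
i=35: fresh scan; Z[35]=0

[36, 1, 0, 0, 0, 0, 0, 1, 0, 1, 0, 0, 0, 0, 0, 1, 0, 2, 1, 0, 4, 1, 0, 0, 1, 0, 0, 0, 1, 0, 0, 0, 0, 0, 0, 0]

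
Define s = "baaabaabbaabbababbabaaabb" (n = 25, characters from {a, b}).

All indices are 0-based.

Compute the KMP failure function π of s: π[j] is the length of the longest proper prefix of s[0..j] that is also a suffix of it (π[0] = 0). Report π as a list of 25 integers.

[0, 0, 0, 0, 1, 2, 3, 1, 1, 2, 3, 1, 1, 2, 1, 2, 1, 1, 2, 1, 2, 3, 4, 5, 1]

π[0] = 0
j=1 s[j]='a': π[1]=0 (border '')
j=2 s[j]='a': π[2]=0 (border '')
j=3 s[j]='a': π[3]=0 (border '')
j=4 s[j]='b': π[4]=1 (border 'b')
j=5 s[j]='a': π[5]=2 (border 'ba')
j=6 s[j]='a': π[6]=3 (border 'baa')
j=7 s[j]='b': k: 3→0; π[7]=1 (border 'b')
j=8 s[j]='b': k: 1→0; π[8]=1 (border 'b')
j=9 s[j]='a': π[9]=2 (border 'ba')
j=10 s[j]='a': π[10]=3 (border 'baa')
j=11 s[j]='b': k: 3→0; π[11]=1 (border 'b')
j=12 s[j]='b': k: 1→0; π[12]=1 (border 'b')
j=13 s[j]='a': π[13]=2 (border 'ba')
j=14 s[j]='b': k: 2→0; π[14]=1 (border 'b')
j=15 s[j]='a': π[15]=2 (border 'ba')
j=16 s[j]='b': k: 2→0; π[16]=1 (border 'b')
j=17 s[j]='b': k: 1→0; π[17]=1 (border 'b')
j=18 s[j]='a': π[18]=2 (border 'ba')
j=19 s[j]='b': k: 2→0; π[19]=1 (border 'b')
j=20 s[j]='a': π[20]=2 (border 'ba')
j=21 s[j]='a': π[21]=3 (border 'baa')
j=22 s[j]='a': π[22]=4 (border 'baaa')
j=23 s[j]='b': π[23]=5 (border 'baaab')
j=24 s[j]='b': k: 5→1→0; π[24]=1 (border 'b')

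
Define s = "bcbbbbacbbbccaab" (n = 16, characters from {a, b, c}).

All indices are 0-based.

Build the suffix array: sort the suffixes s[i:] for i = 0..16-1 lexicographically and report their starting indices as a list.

sorted suffixes:
  #0 SA[0]=13  'aab'
  #1 SA[1]=14  'ab'
  #2 SA[2]=6  'acbbbccaab'
  #3 SA[3]=15  'b'
  #4 SA[4]=5  'bacbbbccaab'
  #5 SA[5]=4  'bbacbbbccaab'
  #6 SA[6]=3  'bbbacbbbccaab'
  #7 SA[7]=2  'bbbbacbbbccaab'
  #8 SA[8]=8  'bbbccaab'
  #9 SA[9]=9  'bbccaab'
  #10 SA[10]=0  'bcbbbbacbbbccaab'
  #11 SA[11]=10  'bccaab'
  #12 SA[12]=12  'caab'
  #13 SA[13]=1  'cbbbbacbbbccaab'
  #14 SA[14]=7  'cbbbccaab'
  #15 SA[15]=11  'ccaab'

[13, 14, 6, 15, 5, 4, 3, 2, 8, 9, 0, 10, 12, 1, 7, 11]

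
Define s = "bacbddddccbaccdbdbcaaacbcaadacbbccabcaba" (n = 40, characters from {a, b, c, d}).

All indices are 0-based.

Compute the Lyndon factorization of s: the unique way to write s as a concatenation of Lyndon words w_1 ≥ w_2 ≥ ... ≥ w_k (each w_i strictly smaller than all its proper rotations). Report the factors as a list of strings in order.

emit factor 1: 'b' (i=0, period=1)
emit factor 2: 'acbddddccbaccdbdbc' (i=1, period=18)
emit factor 3: 'aaacbcaadacbbccabcab' (i=19, period=20)
emit factor 4: 'a' (i=39, period=1)

["b", "acbddddccbaccdbdbc", "aaacbcaadacbbccabcab", "a"]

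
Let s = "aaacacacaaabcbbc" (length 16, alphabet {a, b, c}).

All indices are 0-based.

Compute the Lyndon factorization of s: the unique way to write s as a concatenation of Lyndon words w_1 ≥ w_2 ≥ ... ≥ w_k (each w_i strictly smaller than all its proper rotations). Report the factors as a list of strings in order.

emit factor 1: 'aaacacac' (i=0, period=8)
emit factor 2: 'aaabcbbc' (i=8, period=8)

["aaacacac", "aaabcbbc"]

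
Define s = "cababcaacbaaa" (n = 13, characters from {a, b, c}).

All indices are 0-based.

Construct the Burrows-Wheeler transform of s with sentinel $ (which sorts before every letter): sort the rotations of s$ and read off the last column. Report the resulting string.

rank  rotation        last
    0  $cababcaacbaaa  a
    1  a$cababcaacbaa  a
    2  aa$cababcaacba  a
    3  aaa$cababcaacb  b
    4  aacbaaa$cababc  c
    5  ababcaacbaaa$c  c
    6  abcaacbaaa$cab  b
    7  acbaaa$cababca  a
    8  baaa$cababcaac  c
    9  babcaacbaaa$ca  a
   10  bcaacbaaa$caba  a
   11  caacbaaa$cabab  b
   12  cababcaacbaaa$  $
   13  cbaaa$cababcaa  a

aaabccbacaab$a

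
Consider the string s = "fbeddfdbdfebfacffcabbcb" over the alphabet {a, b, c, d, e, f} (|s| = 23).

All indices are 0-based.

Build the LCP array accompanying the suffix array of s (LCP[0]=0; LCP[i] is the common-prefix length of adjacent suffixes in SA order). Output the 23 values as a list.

rank | idx | suffix
   0 |  18 | abbcb
   1 |  13 | acffcabbcb
   2 |  22 | b
   3 |  19 | bbcb
   4 |  20 | bcb
   5 |   7 | bdfebfacffcabbcb
   6 |   1 | beddfdbdfebfacffcabbcb
   7 |  11 | bfacffcabbcb
   8 |  17 | cabbcb
   9 |  21 | cb
  10 |  14 | cffcabbcb
  11 |   6 | dbdfebfacffcabbcb
  12 |   3 | ddfdbdfebfacffcabbcb
  13 |   4 | dfdbdfebfacffcabbcb
  14 |   8 | dfebfacffcabbcb
  15 |  10 | ebfacffcabbcb
  16 |   2 | eddfdbdfebfacffcabbcb
  17 |  12 | facffcabbcb
  18 |   0 | fbeddfdbdfebfacffcabbcb
  19 |  16 | fcabbcb
  20 |   5 | fdbdfebfacffcabbcb
  21 |   9 | febfacffcabbcb
  22 |  15 | ffcabbcb

SA = [18, 13, 22, 19, 20, 7, 1, 11, 17, 21, 14, 6, 3, 4, 8, 10, 2, 12, 0, 16, 5, 9, 15]
rank  pair      lcp
   1  s[18:],s[13:]  1  'a'
   2  s[13:],s[22:]  0  ''
   3  s[22:],s[19:]  1  'b'
   4  s[19:],s[20:]  1  'b'
   5  s[20:],s[7:]  1  'b'
   6  s[7:],s[1:]  1  'b'
   7  s[1:],s[11:]  1  'b'
   8  s[11:],s[17:]  0  ''
   9  s[17:],s[21:]  1  'c'
  10  s[21:],s[14:]  1  'c'
  11  s[14:],s[6:]  0  ''
  12  s[6:],s[3:]  1  'd'
  13  s[3:],s[4:]  1  'd'
  14  s[4:],s[8:]  2  'df'
  15  s[8:],s[10:]  0  ''
  16  s[10:],s[2:]  1  'e'
  17  s[2:],s[12:]  0  ''
  18  s[12:],s[0:]  1  'f'
  19  s[0:],s[16:]  1  'f'
  20  s[16:],s[5:]  1  'f'
  21  s[5:],s[9:]  1  'f'
  22  s[9:],s[15:]  1  'f'

[0, 1, 0, 1, 1, 1, 1, 1, 0, 1, 1, 0, 1, 1, 2, 0, 1, 0, 1, 1, 1, 1, 1]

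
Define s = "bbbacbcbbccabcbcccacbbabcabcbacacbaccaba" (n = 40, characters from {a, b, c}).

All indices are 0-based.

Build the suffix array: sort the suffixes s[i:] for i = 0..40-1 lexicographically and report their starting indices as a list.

rank→(start, suffix):
  0 → (39, 'a')
  1 → (37, 'aba')
  2 → (22, 'abcabcbacacbaccaba')
  3 → (25, 'abcbacacbaccaba')
  4 → (11, 'abcbcccacbbabcabcbacacbaccaba')
  5 → (29, 'acacbaccaba')
  6 → (31, 'acbaccaba')
  7 → (18, 'acbbabcabcbacacbaccaba')
  8 → (3, 'acbcbbccabcbcccacbbabcabcbacacbaccaba')
  9 → (34, 'accaba')
  10 → (38, 'ba')
  11 → (21, 'babcabcbacacbaccaba')
  12 → (28, 'bacacbaccaba')
  13 → (2, 'bacbcbbccabcbcccacbbabcabcbacacbaccaba')
  14 → (33, 'baccaba')
  15 → (20, 'bbabcabcbacacbaccaba')
  16 → (1, 'bbacbcbbccabcbcccacbbabcabcbacacbaccaba')
  17 → (0, 'bbbacbcbbccabcbcccacbbabcabcbacacbaccaba')
  18 → (7, 'bbccabcbcccacbbabcabcbacacbaccaba')
  19 → (23, 'bcabcbacacbaccaba')
  20 → (26, 'bcbacacbaccaba')
  21 → (5, 'bcbbccabcbcccacbbabcabcbacacbaccaba')
  22 → (12, 'bcbcccacbbabcabcbacacbaccaba')
  23 → (8, 'bccabcbcccacbbabcabcbacacbaccaba')
  24 → (14, 'bcccacbbabcabcbacacbaccaba')
  25 → (36, 'caba')
  26 → (24, 'cabcbacacbaccaba')
  27 → (10, 'cabcbcccacbbabcabcbacacbaccaba')
  28 → (30, 'cacbaccaba')
  29 → (17, 'cacbbabcabcbacacbaccaba')
  30 → (27, 'cbacacbaccaba')
  31 → (32, 'cbaccaba')
  32 → (19, 'cbbabcabcbacacbaccaba')
  33 → (6, 'cbbccabcbcccacbbabcabcbacacbaccaba')
  34 → (4, 'cbcbbccabcbcccacbbabcabcbacacbaccaba')
  35 → (13, 'cbcccacbbabcabcbacacbaccaba')
  36 → (35, 'ccaba')
  37 → (9, 'ccabcbcccacbbabcabcbacacbaccaba')
  38 → (16, 'ccacbbabcabcbacacbaccaba')
  39 → (15, 'cccacbbabcabcbacacbaccaba')

[39, 37, 22, 25, 11, 29, 31, 18, 3, 34, 38, 21, 28, 2, 33, 20, 1, 0, 7, 23, 26, 5, 12, 8, 14, 36, 24, 10, 30, 17, 27, 32, 19, 6, 4, 13, 35, 9, 16, 15]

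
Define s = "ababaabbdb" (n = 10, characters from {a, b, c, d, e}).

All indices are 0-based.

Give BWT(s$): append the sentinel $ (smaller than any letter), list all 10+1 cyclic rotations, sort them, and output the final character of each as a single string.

bbb$adaaabb

rank  rotation     last
    0  $ababaabbdb  b
    1  aabbdb$abab  b
    2  abaabbdb$ab  b
    3  ababaabbdb$  $
    4  abbdb$ababa  a
    5  b$ababaabbd  d
    6  baabbdb$aba  a
    7  babaabbdb$a  a
    8  bbdb$ababaa  a
    9  bdb$ababaab  b
   10  db$ababaabb  b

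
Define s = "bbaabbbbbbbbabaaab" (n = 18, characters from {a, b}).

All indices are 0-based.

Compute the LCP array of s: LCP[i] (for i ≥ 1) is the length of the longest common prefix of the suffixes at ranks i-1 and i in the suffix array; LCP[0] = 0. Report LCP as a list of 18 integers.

sorted suffixes:
  #0 SA[0]=14  'aaab'
  #1 SA[1]=15  'aab'
  #2 SA[2]=2  'aabbbbbbbbabaaab'
  #3 SA[3]=16  'ab'
  #4 SA[4]=12  'abaaab'
  #5 SA[5]=3  'abbbbbbbbabaaab'
  #6 SA[6]=17  'b'
  #7 SA[7]=13  'baaab'
  #8 SA[8]=1  'baabbbbbbbbabaaab'
  #9 SA[9]=11  'babaaab'
  #10 SA[10]=0  'bbaabbbbbbbbabaaab'
  #11 SA[11]=10  'bbabaaab'
  #12 SA[12]=9  'bbbabaaab'
  #13 SA[13]=8  'bbbbabaaab'
  #14 SA[14]=7  'bbbbbabaaab'
  #15 SA[15]=6  'bbbbbbabaaab'
  #16 SA[16]=5  'bbbbbbbabaaab'
  #17 SA[17]=4  'bbbbbbbbabaaab'

SA = [14, 15, 2, 16, 12, 3, 17, 13, 1, 11, 0, 10, 9, 8, 7, 6, 5, 4]
rank  pair      lcp
   1  s[14:],s[15:]  2  'aa'
   2  s[15:],s[2:]  3  'aab'
   3  s[2:],s[16:]  1  'a'
   4  s[16:],s[12:]  2  'ab'
   5  s[12:],s[3:]  2  'ab'
   6  s[3:],s[17:]  0  ''
   7  s[17:],s[13:]  1  'b'
   8  s[13:],s[1:]  3  'baa'
   9  s[1:],s[11:]  2  'ba'
  10  s[11:],s[0:]  1  'b'
  11  s[0:],s[10:]  3  'bba'
  12  s[10:],s[9:]  2  'bb'
  13  s[9:],s[8:]  3  'bbb'
  14  s[8:],s[7:]  4  'bbbb'
  15  s[7:],s[6:]  5  'bbbbb'
  16  s[6:],s[5:]  6  'bbbbbb'
  17  s[5:],s[4:]  7  'bbbbbbb'

[0, 2, 3, 1, 2, 2, 0, 1, 3, 2, 1, 3, 2, 3, 4, 5, 6, 7]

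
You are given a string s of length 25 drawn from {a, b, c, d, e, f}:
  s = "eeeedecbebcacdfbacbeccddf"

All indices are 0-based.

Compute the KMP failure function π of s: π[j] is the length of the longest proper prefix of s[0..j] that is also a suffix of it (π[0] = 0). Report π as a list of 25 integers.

[0, 1, 2, 3, 0, 1, 0, 0, 1, 0, 0, 0, 0, 0, 0, 0, 0, 0, 0, 1, 0, 0, 0, 0, 0]

π[0] = 0
j=1 s[j]='e': π[1]=1 (border 'e')
j=2 s[j]='e': π[2]=2 (border 'ee')
j=3 s[j]='e': π[3]=3 (border 'eee')
j=4 s[j]='d': k: 3→2→1→0; π[4]=0 (border '')
j=5 s[j]='e': π[5]=1 (border 'e')
j=6 s[j]='c': k: 1→0; π[6]=0 (border '')
j=7 s[j]='b': π[7]=0 (border '')
j=8 s[j]='e': π[8]=1 (border 'e')
j=9 s[j]='b': k: 1→0; π[9]=0 (border '')
j=10 s[j]='c': π[10]=0 (border '')
j=11 s[j]='a': π[11]=0 (border '')
j=12 s[j]='c': π[12]=0 (border '')
j=13 s[j]='d': π[13]=0 (border '')
j=14 s[j]='f': π[14]=0 (border '')
j=15 s[j]='b': π[15]=0 (border '')
j=16 s[j]='a': π[16]=0 (border '')
j=17 s[j]='c': π[17]=0 (border '')
j=18 s[j]='b': π[18]=0 (border '')
j=19 s[j]='e': π[19]=1 (border 'e')
j=20 s[j]='c': k: 1→0; π[20]=0 (border '')
j=21 s[j]='c': π[21]=0 (border '')
j=22 s[j]='d': π[22]=0 (border '')
j=23 s[j]='d': π[23]=0 (border '')
j=24 s[j]='f': π[24]=0 (border '')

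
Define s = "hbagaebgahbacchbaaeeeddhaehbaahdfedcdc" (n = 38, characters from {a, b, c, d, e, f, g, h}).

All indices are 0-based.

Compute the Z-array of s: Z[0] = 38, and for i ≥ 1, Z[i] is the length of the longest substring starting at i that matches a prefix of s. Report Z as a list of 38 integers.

[38, 0, 0, 0, 0, 0, 0, 0, 0, 3, 0, 0, 0, 0, 3, 0, 0, 0, 0, 0, 0, 0, 0, 1, 0, 0, 3, 0, 0, 0, 1, 0, 0, 0, 0, 0, 0, 0]

Z[0]=38
i=1: i≥r, start 0; Z[1]=0
i=2: i≥r, start 0; Z[2]=0
i=3: i≥r, start 0; Z[3]=0
i=4: i≥r, start 0; Z[4]=0
i=5: i≥r, start 0; Z[5]=0
i=6: i≥r, start 0; Z[6]=0
i=7: i≥r, start 0; Z[7]=0
i=8: i≥r, start 0; Z[8]=0
i=9: i≥r, start 0; Z[9]=3 grow→box=[9,12)
i=10: min(r-i=2, Z[1]=0)=0; Z[10]=0
i=11: min(r-i=1, Z[2]=0)=0; Z[11]=0
i=12: i≥r, start 0; Z[12]=0
i=13: i≥r, start 0; Z[13]=0
i=14: i≥r, start 0; Z[14]=3 grow→box=[14,17)
i=15: min(r-i=2, Z[1]=0)=0; Z[15]=0
i=16: min(r-i=1, Z[2]=0)=0; Z[16]=0
i=17: i≥r, start 0; Z[17]=0
i=18: i≥r, start 0; Z[18]=0
i=19: i≥r, start 0; Z[19]=0
i=20: i≥r, start 0; Z[20]=0
i=21: i≥r, start 0; Z[21]=0
i=22: i≥r, start 0; Z[22]=0
i=23: i≥r, start 0; Z[23]=1 grow→box=[23,24)
i=24: i≥r, start 0; Z[24]=0
i=25: i≥r, start 0; Z[25]=0
i=26: i≥r, start 0; Z[26]=3 grow→box=[26,29)
i=27: min(r-i=2, Z[1]=0)=0; Z[27]=0
i=28: min(r-i=1, Z[2]=0)=0; Z[28]=0
i=29: i≥r, start 0; Z[29]=0
i=30: i≥r, start 0; Z[30]=1 grow→box=[30,31)
i=31: i≥r, start 0; Z[31]=0
i=32: i≥r, start 0; Z[32]=0
i=33: i≥r, start 0; Z[33]=0
i=34: i≥r, start 0; Z[34]=0
i=35: i≥r, start 0; Z[35]=0
i=36: i≥r, start 0; Z[36]=0
i=37: i≥r, start 0; Z[37]=0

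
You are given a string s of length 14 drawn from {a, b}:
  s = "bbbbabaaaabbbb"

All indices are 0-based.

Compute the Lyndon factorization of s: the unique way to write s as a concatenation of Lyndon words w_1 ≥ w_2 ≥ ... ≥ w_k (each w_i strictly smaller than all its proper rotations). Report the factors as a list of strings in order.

["b", "b", "b", "b", "ab", "aaaabbbb"]

emit factor 1: 'b' (i=0, period=1)
emit factor 2: 'b' (i=1, period=1)
emit factor 3: 'b' (i=2, period=1)
emit factor 4: 'b' (i=3, period=1)
emit factor 5: 'ab' (i=4, period=2)
emit factor 6: 'aaaabbbb' (i=6, period=8)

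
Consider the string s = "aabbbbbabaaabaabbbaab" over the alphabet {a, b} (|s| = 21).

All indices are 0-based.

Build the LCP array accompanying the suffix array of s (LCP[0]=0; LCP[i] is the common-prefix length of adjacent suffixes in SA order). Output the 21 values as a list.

[0, 2, 3, 3, 5, 1, 2, 4, 2, 4, 0, 1, 3, 4, 2, 1, 3, 2, 4, 3, 4]

rank | idx | suffix
   0 |   9 | aaabaabbbaab
   1 |  18 | aab
   2 |  10 | aabaabbbaab
   3 |  13 | aabbbaab
   4 |   0 | aabbbbbabaaabaabbbaab
   5 |  19 | ab
   6 |   7 | abaaabaabbbaab
   7 |  11 | abaabbbaab
   8 |  14 | abbbaab
   9 |   1 | abbbbbabaaabaabbbaab
  10 |  20 | b
  11 |   8 | baaabaabbbaab
  12 |  17 | baab
  13 |  12 | baabbbaab
  14 |   6 | babaaabaabbbaab
  15 |  16 | bbaab
  16 |   5 | bbabaaabaabbbaab
  17 |  15 | bbbaab
  18 |   4 | bbbabaaabaabbbaab
  19 |   3 | bbbbabaaabaabbbaab
  20 |   2 | bbbbbabaaabaabbbaab

SA = [9, 18, 10, 13, 0, 19, 7, 11, 14, 1, 20, 8, 17, 12, 6, 16, 5, 15, 4, 3, 2]
[i] adj suffixes → lcp
  [1] 9/18 → 2 ('aa')
  [2] 18/10 → 3 ('aab')
  [3] 10/13 → 3 ('aab')
  [4] 13/0 → 5 ('aabbb')
  [5] 0/19 → 1 ('a')
  [6] 19/7 → 2 ('ab')
  [7] 7/11 → 4 ('abaa')
  [8] 11/14 → 2 ('ab')
  [9] 14/1 → 4 ('abbb')
  [10] 1/20 → 0 ('')
  [11] 20/8 → 1 ('b')
  [12] 8/17 → 3 ('baa')
  [13] 17/12 → 4 ('baab')
  [14] 12/6 → 2 ('ba')
  [15] 6/16 → 1 ('b')
  [16] 16/5 → 3 ('bba')
  [17] 5/15 → 2 ('bb')
  [18] 15/4 → 4 ('bbba')
  [19] 4/3 → 3 ('bbb')
  [20] 3/2 → 4 ('bbbb')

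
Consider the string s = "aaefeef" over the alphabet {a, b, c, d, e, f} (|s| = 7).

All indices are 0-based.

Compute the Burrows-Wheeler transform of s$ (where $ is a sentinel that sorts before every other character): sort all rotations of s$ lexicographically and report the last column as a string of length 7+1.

f$afeaee

rank  rotation  last
    0  $aaefeef  f
    1  aaefeef$  $
    2  aefeef$a  a
    3  eef$aaef  f
    4  ef$aaefe  e
    5  efeef$aa  a
    6  f$aaefee  e
    7  feef$aae  e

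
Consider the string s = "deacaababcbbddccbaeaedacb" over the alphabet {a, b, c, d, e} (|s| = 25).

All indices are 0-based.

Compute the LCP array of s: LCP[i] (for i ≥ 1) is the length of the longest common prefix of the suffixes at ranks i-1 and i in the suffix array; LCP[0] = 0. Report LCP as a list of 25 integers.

[0, 1, 2, 1, 2, 1, 2, 0, 1, 2, 1, 1, 1, 0, 1, 2, 2, 1, 0, 1, 1, 1, 0, 2, 1]

rank→(start, suffix):
  0 → (4, 'aababcbbddccbaeaedacb')
  1 → (5, 'ababcbbddccbaeaedacb')
  2 → (7, 'abcbbddccbaeaedacb')
  3 → (2, 'acaababcbbddccbaeaedacb')
  4 → (22, 'acb')
  5 → (17, 'aeaedacb')
  6 → (19, 'aedacb')
  7 → (24, 'b')
  8 → (6, 'babcbbddccbaeaedacb')
  9 → (16, 'baeaedacb')
  10 → (10, 'bbddccbaeaedacb')
  11 → (8, 'bcbbddccbaeaedacb')
  12 → (11, 'bddccbaeaedacb')
  13 → (3, 'caababcbbddccbaeaedacb')
  14 → (23, 'cb')
  15 → (15, 'cbaeaedacb')
  16 → (9, 'cbbddccbaeaedacb')
  17 → (14, 'ccbaeaedacb')
  18 → (21, 'dacb')
  19 → (13, 'dccbaeaedacb')
  20 → (12, 'ddccbaeaedacb')
  21 → (0, 'deacaababcbbddccbaeaedacb')
  22 → (1, 'eacaababcbbddccbaeaedacb')
  23 → (18, 'eaedacb')
  24 → (20, 'edacb')

SA = [4, 5, 7, 2, 22, 17, 19, 24, 6, 16, 10, 8, 11, 3, 23, 15, 9, 14, 21, 13, 12, 0, 1, 18, 20]
rank  pair      lcp
   1  s[4:],s[5:]  1  'a'
   2  s[5:],s[7:]  2  'ab'
   3  s[7:],s[2:]  1  'a'
   4  s[2:],s[22:]  2  'ac'
   5  s[22:],s[17:]  1  'a'
   6  s[17:],s[19:]  2  'ae'
   7  s[19:],s[24:]  0  ''
   8  s[24:],s[6:]  1  'b'
   9  s[6:],s[16:]  2  'ba'
  10  s[16:],s[10:]  1  'b'
  11  s[10:],s[8:]  1  'b'
  12  s[8:],s[11:]  1  'b'
  13  s[11:],s[3:]  0  ''
  14  s[3:],s[23:]  1  'c'
  15  s[23:],s[15:]  2  'cb'
  16  s[15:],s[9:]  2  'cb'
  17  s[9:],s[14:]  1  'c'
  18  s[14:],s[21:]  0  ''
  19  s[21:],s[13:]  1  'd'
  20  s[13:],s[12:]  1  'd'
  21  s[12:],s[0:]  1  'd'
  22  s[0:],s[1:]  0  ''
  23  s[1:],s[18:]  2  'ea'
  24  s[18:],s[20:]  1  'e'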